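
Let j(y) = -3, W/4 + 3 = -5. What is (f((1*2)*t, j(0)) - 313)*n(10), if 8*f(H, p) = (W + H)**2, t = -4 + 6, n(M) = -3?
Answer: 645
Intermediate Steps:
t = 2
W = -32 (W = -12 + 4*(-5) = -12 - 20 = -32)
f(H, p) = (-32 + H)**2/8
(f((1*2)*t, j(0)) - 313)*n(10) = ((-32 + (1*2)*2)**2/8 - 313)*(-3) = ((-32 + 2*2)**2/8 - 313)*(-3) = ((-32 + 4)**2/8 - 313)*(-3) = ((1/8)*(-28)**2 - 313)*(-3) = ((1/8)*784 - 313)*(-3) = (98 - 313)*(-3) = -215*(-3) = 645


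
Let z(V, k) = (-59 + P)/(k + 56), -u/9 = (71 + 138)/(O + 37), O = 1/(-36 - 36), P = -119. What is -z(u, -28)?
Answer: 89/14 ≈ 6.3571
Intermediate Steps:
O = -1/72 (O = 1/(-72) = -1/72 ≈ -0.013889)
u = -135432/2663 (u = -9*(71 + 138)/(-1/72 + 37) = -1881/2663/72 = -1881*72/2663 = -9*15048/2663 = -135432/2663 ≈ -50.857)
z(V, k) = -178/(56 + k) (z(V, k) = (-59 - 119)/(k + 56) = -178/(56 + k))
-z(u, -28) = -(-178)/(56 - 28) = -(-178)/28 = -1*(-89/14) = 89/14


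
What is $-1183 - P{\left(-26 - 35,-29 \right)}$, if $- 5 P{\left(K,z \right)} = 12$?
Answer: $- \frac{5903}{5} \approx -1180.6$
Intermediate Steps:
$P{\left(K,z \right)} = - \frac{12}{5}$ ($P{\left(K,z \right)} = \left(- \frac{1}{5}\right) 12 = - \frac{12}{5}$)
$-1183 - P{\left(-26 - 35,-29 \right)} = -1183 - - \frac{12}{5} = -1183 + \frac{12}{5} = - \frac{5903}{5}$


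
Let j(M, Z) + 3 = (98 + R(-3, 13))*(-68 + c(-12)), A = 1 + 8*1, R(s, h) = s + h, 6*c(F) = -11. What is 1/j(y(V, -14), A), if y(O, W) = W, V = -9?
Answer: -1/7545 ≈ -0.00013254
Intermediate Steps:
c(F) = -11/6 (c(F) = (⅙)*(-11) = -11/6)
R(s, h) = h + s
A = 9 (A = 1 + 8 = 9)
j(M, Z) = -7545 (j(M, Z) = -3 + (98 + (13 - 3))*(-68 - 11/6) = -3 + (98 + 10)*(-419/6) = -3 + 108*(-419/6) = -3 - 7542 = -7545)
1/j(y(V, -14), A) = 1/(-7545) = -1/7545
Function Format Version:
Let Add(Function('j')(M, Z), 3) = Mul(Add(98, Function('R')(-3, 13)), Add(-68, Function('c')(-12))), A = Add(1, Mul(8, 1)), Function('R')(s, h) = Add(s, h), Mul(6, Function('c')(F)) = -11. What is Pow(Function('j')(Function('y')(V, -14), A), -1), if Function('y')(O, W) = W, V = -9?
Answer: Rational(-1, 7545) ≈ -0.00013254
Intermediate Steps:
Function('c')(F) = Rational(-11, 6) (Function('c')(F) = Mul(Rational(1, 6), -11) = Rational(-11, 6))
Function('R')(s, h) = Add(h, s)
A = 9 (A = Add(1, 8) = 9)
Function('j')(M, Z) = -7545 (Function('j')(M, Z) = Add(-3, Mul(Add(98, Add(13, -3)), Add(-68, Rational(-11, 6)))) = Add(-3, Mul(Add(98, 10), Rational(-419, 6))) = Add(-3, Mul(108, Rational(-419, 6))) = Add(-3, -7542) = -7545)
Pow(Function('j')(Function('y')(V, -14), A), -1) = Pow(-7545, -1) = Rational(-1, 7545)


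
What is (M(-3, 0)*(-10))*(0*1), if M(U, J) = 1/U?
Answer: 0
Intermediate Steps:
(M(-3, 0)*(-10))*(0*1) = (-10/(-3))*(0*1) = -⅓*(-10)*0 = (10/3)*0 = 0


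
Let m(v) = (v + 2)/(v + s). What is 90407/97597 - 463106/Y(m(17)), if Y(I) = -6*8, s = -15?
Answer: 22601047909/2342328 ≈ 9649.0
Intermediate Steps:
m(v) = (2 + v)/(-15 + v) (m(v) = (v + 2)/(v - 15) = (2 + v)/(-15 + v))
Y(I) = -48
90407/97597 - 463106/Y(m(17)) = 90407/97597 - 463106/(-48) = 90407*(1/97597) - 463106*(-1/48) = 90407/97597 + 231553/24 = 22601047909/2342328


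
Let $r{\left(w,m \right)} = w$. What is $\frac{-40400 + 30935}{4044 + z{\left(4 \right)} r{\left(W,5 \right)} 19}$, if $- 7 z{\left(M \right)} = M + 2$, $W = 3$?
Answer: $- \frac{22085}{9322} \approx -2.3691$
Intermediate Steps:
$z{\left(M \right)} = - \frac{2}{7} - \frac{M}{7}$ ($z{\left(M \right)} = - \frac{M + 2}{7} = - \frac{2 + M}{7} = - \frac{2}{7} - \frac{M}{7}$)
$\frac{-40400 + 30935}{4044 + z{\left(4 \right)} r{\left(W,5 \right)} 19} = \frac{-40400 + 30935}{4044 + \left(- \frac{2}{7} - \frac{4}{7}\right) 3 \cdot 19} = - \frac{9465}{4044 + \left(- \frac{2}{7} - \frac{4}{7}\right) 3 \cdot 19} = - \frac{9465}{4044 + \left(- \frac{6}{7}\right) 3 \cdot 19} = - \frac{9465}{4044 - \frac{342}{7}} = - \frac{9465}{\frac{27966}{7}} = \left(-9465\right) \frac{7}{27966} = - \frac{22085}{9322}$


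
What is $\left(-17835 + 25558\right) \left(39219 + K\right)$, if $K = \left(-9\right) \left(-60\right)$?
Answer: $307058757$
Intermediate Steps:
$K = 540$
$\left(-17835 + 25558\right) \left(39219 + K\right) = \left(-17835 + 25558\right) \left(39219 + 540\right) = 7723 \cdot 39759 = 307058757$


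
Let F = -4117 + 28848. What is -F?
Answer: -24731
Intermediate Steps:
F = 24731
-F = -1*24731 = -24731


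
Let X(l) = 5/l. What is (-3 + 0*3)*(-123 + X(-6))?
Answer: 743/2 ≈ 371.50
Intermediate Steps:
(-3 + 0*3)*(-123 + X(-6)) = (-3 + 0*3)*(-123 + 5/(-6)) = (-3 + 0)*(-123 + 5*(-1/6)) = -3*(-123 - 5/6) = -3*(-743/6) = 743/2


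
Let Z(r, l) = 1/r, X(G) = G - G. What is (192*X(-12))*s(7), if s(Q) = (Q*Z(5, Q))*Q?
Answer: 0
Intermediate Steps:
X(G) = 0
s(Q) = Q**2/5 (s(Q) = (Q/5)*Q = Q**2/5)
(192*X(-12))*s(7) = (192*0)*((1/5)*7**2) = 0*((1/5)*49) = 0*(49/5) = 0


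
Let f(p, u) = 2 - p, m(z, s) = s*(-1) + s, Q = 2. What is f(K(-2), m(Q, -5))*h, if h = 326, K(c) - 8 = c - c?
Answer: -1956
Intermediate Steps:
K(c) = 8 (K(c) = 8 + (c - c) = 8 + 0 = 8)
m(z, s) = 0 (m(z, s) = -s + s = 0)
f(K(-2), m(Q, -5))*h = (2 - 1*8)*326 = (2 - 8)*326 = -6*326 = -1956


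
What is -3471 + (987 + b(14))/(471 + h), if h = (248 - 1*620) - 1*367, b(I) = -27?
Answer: -232797/67 ≈ -3474.6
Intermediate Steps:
h = -739 (h = (248 - 620) - 367 = -372 - 367 = -739)
-3471 + (987 + b(14))/(471 + h) = -3471 + (987 - 27)/(471 - 739) = -3471 + 960/(-268) = -3471 + 960*(-1/268) = -3471 - 240/67 = -232797/67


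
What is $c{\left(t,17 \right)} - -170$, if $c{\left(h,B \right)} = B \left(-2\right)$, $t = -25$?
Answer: $136$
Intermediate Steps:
$c{\left(h,B \right)} = - 2 B$
$c{\left(t,17 \right)} - -170 = \left(-2\right) 17 - -170 = -34 + 170 = 136$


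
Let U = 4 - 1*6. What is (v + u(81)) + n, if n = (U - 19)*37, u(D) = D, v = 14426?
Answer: 13730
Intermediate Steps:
U = -2 (U = 4 - 6 = -2)
n = -777 (n = (-2 - 19)*37 = -21*37 = -777)
(v + u(81)) + n = (14426 + 81) - 777 = 14507 - 777 = 13730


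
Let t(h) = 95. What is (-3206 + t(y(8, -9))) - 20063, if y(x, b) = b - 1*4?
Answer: -23174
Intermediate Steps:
y(x, b) = -4 + b (y(x, b) = b - 4 = -4 + b)
(-3206 + t(y(8, -9))) - 20063 = (-3206 + 95) - 20063 = -3111 - 20063 = -23174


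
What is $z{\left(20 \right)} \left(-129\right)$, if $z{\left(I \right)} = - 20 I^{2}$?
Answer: $1032000$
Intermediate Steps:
$z{\left(20 \right)} \left(-129\right) = - 20 \cdot 20^{2} \left(-129\right) = \left(-20\right) 400 \left(-129\right) = \left(-8000\right) \left(-129\right) = 1032000$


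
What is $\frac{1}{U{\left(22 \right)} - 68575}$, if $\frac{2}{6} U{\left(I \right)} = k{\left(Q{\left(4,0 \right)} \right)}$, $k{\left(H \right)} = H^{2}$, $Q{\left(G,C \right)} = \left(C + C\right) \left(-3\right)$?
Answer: $- \frac{1}{68575} \approx -1.4583 \cdot 10^{-5}$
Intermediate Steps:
$Q{\left(G,C \right)} = - 6 C$ ($Q{\left(G,C \right)} = 2 C \left(-3\right) = - 6 C$)
$U{\left(I \right)} = 0$ ($U{\left(I \right)} = 3 \left(\left(-6\right) 0\right)^{2} = 3 \cdot 0^{2} = 3 \cdot 0 = 0$)
$\frac{1}{U{\left(22 \right)} - 68575} = \frac{1}{0 - 68575} = \frac{1}{-68575} = - \frac{1}{68575}$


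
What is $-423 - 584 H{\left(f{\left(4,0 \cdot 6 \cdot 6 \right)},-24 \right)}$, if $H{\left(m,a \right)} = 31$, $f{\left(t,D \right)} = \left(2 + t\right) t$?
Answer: $-18527$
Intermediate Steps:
$f{\left(t,D \right)} = t \left(2 + t\right)$
$-423 - 584 H{\left(f{\left(4,0 \cdot 6 \cdot 6 \right)},-24 \right)} = -423 - 18104 = -18527$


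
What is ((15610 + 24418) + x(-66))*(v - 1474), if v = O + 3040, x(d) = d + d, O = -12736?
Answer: -445638320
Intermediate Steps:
x(d) = 2*d
v = -9696 (v = -12736 + 3040 = -9696)
((15610 + 24418) + x(-66))*(v - 1474) = ((15610 + 24418) + 2*(-66))*(-9696 - 1474) = (40028 - 132)*(-11170) = 39896*(-11170) = -445638320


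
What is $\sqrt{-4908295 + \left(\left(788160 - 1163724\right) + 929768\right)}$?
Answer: $7 i \sqrt{88859} \approx 2086.6 i$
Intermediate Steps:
$\sqrt{-4908295 + \left(\left(788160 - 1163724\right) + 929768\right)} = \sqrt{-4908295 + \left(-375564 + 929768\right)} = \sqrt{-4908295 + 554204} = \sqrt{-4354091} = 7 i \sqrt{88859}$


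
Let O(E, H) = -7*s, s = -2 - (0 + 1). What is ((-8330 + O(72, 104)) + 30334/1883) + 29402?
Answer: 39748453/1883 ≈ 21109.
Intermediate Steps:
s = -3 (s = -2 - 1*1 = -2 - 1 = -3)
O(E, H) = 21 (O(E, H) = -7*(-3) = 21)
((-8330 + O(72, 104)) + 30334/1883) + 29402 = ((-8330 + 21) + 30334/1883) + 29402 = (-8309 + 30334*(1/1883)) + 29402 = (-8309 + 30334/1883) + 29402 = -15615513/1883 + 29402 = 39748453/1883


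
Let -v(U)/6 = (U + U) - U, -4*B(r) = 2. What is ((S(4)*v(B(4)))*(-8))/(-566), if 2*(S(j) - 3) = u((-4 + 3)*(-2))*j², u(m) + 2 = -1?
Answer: -252/283 ≈ -0.89046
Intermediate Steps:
B(r) = -½ (B(r) = -¼*2 = -½)
u(m) = -3 (u(m) = -2 - 1 = -3)
v(U) = -6*U (v(U) = -6*((U + U) - U) = -6*(2*U - U) = -6*U)
S(j) = 3 - 3*j²/2 (S(j) = 3 + (-3*j²)/2 = 3 - 3*j²/2)
((S(4)*v(B(4)))*(-8))/(-566) = (((3 - 3/2*4²)*(-6*(-½)))*(-8))/(-566) = (((3 - 3/2*16)*3)*(-8))*(-1/566) = (((3 - 24)*3)*(-8))*(-1/566) = (-21*3*(-8))*(-1/566) = -63*(-8)*(-1/566) = 504*(-1/566) = -252/283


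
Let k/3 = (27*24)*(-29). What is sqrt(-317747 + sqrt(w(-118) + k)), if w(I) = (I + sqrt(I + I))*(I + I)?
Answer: sqrt(-317747 + 2*sqrt(2)*sqrt(-3566 - 59*I*sqrt(59))) ≈ 0.15 - 563.68*I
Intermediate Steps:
w(I) = 2*I*(I + sqrt(2)*sqrt(I)) (w(I) = (I + sqrt(2*I))*(2*I) = (I + sqrt(2)*sqrt(I))*(2*I) = 2*I*(I + sqrt(2)*sqrt(I)))
k = -56376 (k = 3*((27*24)*(-29)) = 3*(648*(-29)) = 3*(-18792) = -56376)
sqrt(-317747 + sqrt(w(-118) + k)) = sqrt(-317747 + sqrt((2*(-118)**2 + 2*sqrt(2)*(-118)**(3/2)) - 56376)) = sqrt(-317747 + sqrt((2*13924 + 2*sqrt(2)*(-118*I*sqrt(118))) - 56376)) = sqrt(-317747 + sqrt((27848 - 472*I*sqrt(59)) - 56376)) = sqrt(-317747 + sqrt(-28528 - 472*I*sqrt(59)))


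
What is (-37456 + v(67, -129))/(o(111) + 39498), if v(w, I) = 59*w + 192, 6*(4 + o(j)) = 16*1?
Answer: -99933/118490 ≈ -0.84339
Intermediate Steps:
o(j) = -4/3 (o(j) = -4 + (16*1)/6 = -4 + (⅙)*16 = -4 + 8/3 = -4/3)
v(w, I) = 192 + 59*w
(-37456 + v(67, -129))/(o(111) + 39498) = (-37456 + (192 + 59*67))/(-4/3 + 39498) = (-37456 + (192 + 3953))/(118490/3) = (-37456 + 4145)*(3/118490) = -33311*3/118490 = -99933/118490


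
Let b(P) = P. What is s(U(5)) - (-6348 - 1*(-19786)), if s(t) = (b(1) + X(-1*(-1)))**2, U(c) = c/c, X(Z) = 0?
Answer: -13437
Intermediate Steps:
U(c) = 1
s(t) = 1 (s(t) = (1 + 0)**2 = 1**2 = 1)
s(U(5)) - (-6348 - 1*(-19786)) = 1 - (-6348 - 1*(-19786)) = 1 - (-6348 + 19786) = 1 - 1*13438 = 1 - 13438 = -13437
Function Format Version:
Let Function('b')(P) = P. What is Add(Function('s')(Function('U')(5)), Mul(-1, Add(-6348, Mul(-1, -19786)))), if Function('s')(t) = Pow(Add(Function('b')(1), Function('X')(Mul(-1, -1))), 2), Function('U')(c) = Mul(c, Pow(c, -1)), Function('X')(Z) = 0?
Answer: -13437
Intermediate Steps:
Function('U')(c) = 1
Function('s')(t) = 1 (Function('s')(t) = Pow(Add(1, 0), 2) = Pow(1, 2) = 1)
Add(Function('s')(Function('U')(5)), Mul(-1, Add(-6348, Mul(-1, -19786)))) = Add(1, Mul(-1, Add(-6348, Mul(-1, -19786)))) = Add(1, Mul(-1, Add(-6348, 19786))) = Add(1, Mul(-1, 13438)) = Add(1, -13438) = -13437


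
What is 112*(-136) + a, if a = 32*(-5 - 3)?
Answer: -15488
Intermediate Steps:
a = -256 (a = 32*(-8) = -256)
112*(-136) + a = 112*(-136) - 256 = -15232 - 256 = -15488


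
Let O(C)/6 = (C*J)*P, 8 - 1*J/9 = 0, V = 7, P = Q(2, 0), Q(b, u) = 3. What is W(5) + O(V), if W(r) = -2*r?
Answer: 9062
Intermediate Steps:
P = 3
J = 72 (J = 72 - 9*0 = 72 + 0 = 72)
O(C) = 1296*C (O(C) = 6*((C*72)*3) = 6*((72*C)*3) = 6*(216*C) = 1296*C)
W(5) + O(V) = -2*5 + 1296*7 = -10 + 9072 = 9062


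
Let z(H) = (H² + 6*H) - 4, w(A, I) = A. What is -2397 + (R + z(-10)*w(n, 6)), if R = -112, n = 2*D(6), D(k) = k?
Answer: -2077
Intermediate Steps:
n = 12 (n = 2*6 = 12)
z(H) = -4 + H² + 6*H
-2397 + (R + z(-10)*w(n, 6)) = -2397 + (-112 + (-4 + (-10)² + 6*(-10))*12) = -2397 + (-112 + (-4 + 100 - 60)*12) = -2397 + (-112 + 36*12) = -2397 + (-112 + 432) = -2397 + 320 = -2077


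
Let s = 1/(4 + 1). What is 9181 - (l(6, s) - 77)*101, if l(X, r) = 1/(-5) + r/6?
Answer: 101849/6 ≈ 16975.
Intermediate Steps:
s = 1/5 ≈ 0.20000
l(X, r) = -1/5 + r/6 (l(X, r) = 1*(-1/5) + r*(1/6) = -1/5 + r/6)
9181 - (l(6, s) - 77)*101 = 9181 - ((-1/5 + (1/6)*(1/5)) - 77)*101 = 9181 - ((-1/5 + 1/30) - 77)*101 = 9181 - (-1/6 - 77)*101 = 9181 - (-463)*101/6 = 9181 - 1*(-46763/6) = 9181 + 46763/6 = 101849/6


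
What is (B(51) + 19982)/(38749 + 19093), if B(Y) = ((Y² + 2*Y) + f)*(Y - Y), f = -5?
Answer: 9991/28921 ≈ 0.34546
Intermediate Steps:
B(Y) = 0 (B(Y) = ((Y² + 2*Y) - 5)*(Y - Y) = (-5 + Y² + 2*Y)*0 = 0)
(B(51) + 19982)/(38749 + 19093) = (0 + 19982)/(38749 + 19093) = 19982/57842 = 19982*(1/57842) = 9991/28921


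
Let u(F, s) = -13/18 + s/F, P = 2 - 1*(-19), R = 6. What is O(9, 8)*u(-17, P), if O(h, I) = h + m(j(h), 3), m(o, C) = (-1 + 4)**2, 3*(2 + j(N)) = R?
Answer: -599/17 ≈ -35.235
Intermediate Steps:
j(N) = 0 (j(N) = -2 + (1/3)*6 = -2 + 2 = 0)
m(o, C) = 9 (m(o, C) = 3**2 = 9)
O(h, I) = 9 + h (O(h, I) = h + 9 = 9 + h)
P = 21 (P = 2 + 19 = 21)
u(F, s) = -13/18 + s/F (u(F, s) = -13*1/18 + s/F = -13/18 + s/F)
O(9, 8)*u(-17, P) = (9 + 9)*(-13/18 + 21/(-17)) = 18*(-13/18 + 21*(-1/17)) = 18*(-13/18 - 21/17) = 18*(-599/306) = -599/17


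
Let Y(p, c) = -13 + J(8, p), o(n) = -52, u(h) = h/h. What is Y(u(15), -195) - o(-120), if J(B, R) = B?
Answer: 47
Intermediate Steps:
u(h) = 1
Y(p, c) = -5 (Y(p, c) = -13 + 8 = -5)
Y(u(15), -195) - o(-120) = -5 - 1*(-52) = -5 + 52 = 47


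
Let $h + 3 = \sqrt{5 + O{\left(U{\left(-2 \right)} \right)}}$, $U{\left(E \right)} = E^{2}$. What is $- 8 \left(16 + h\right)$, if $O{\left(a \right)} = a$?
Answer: $-128$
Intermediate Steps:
$h = 0$ ($h = -3 + \sqrt{5 + \left(-2\right)^{2}} = -3 + \sqrt{5 + 4} = -3 + \sqrt{9} = -3 + 3 = 0$)
$- 8 \left(16 + h\right) = - 8 \left(16 + 0\right) = \left(-8\right) 16 = -128$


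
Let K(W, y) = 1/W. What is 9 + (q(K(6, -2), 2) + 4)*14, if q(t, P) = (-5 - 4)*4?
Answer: -439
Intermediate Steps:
q(t, P) = -36 (q(t, P) = -9*4 = -36)
9 + (q(K(6, -2), 2) + 4)*14 = 9 + (-36 + 4)*14 = 9 - 32*14 = 9 - 448 = -439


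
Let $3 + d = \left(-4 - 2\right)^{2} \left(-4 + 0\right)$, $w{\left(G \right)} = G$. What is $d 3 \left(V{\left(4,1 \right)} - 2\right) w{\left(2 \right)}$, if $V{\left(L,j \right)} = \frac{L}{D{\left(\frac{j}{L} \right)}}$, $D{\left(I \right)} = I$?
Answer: $-12348$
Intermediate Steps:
$d = -147$ ($d = -3 + \left(-4 - 2\right)^{2} \left(-4 + 0\right) = -3 + \left(-6\right)^{2} \left(-4\right) = -3 + 36 \left(-4\right) = -3 - 144 = -147$)
$V{\left(L,j \right)} = \frac{L^{2}}{j}$ ($V{\left(L,j \right)} = \frac{L}{j \frac{1}{L}} = L \frac{L}{j} = \frac{L^{2}}{j}$)
$d 3 \left(V{\left(4,1 \right)} - 2\right) w{\left(2 \right)} = \left(-147\right) 3 \left(\frac{4^{2}}{1} - 2\right) 2 = - 441 \left(16 \cdot 1 - 2\right) 2 = - 441 \left(16 - 2\right) 2 = - 441 \cdot 14 \cdot 2 = \left(-441\right) 28 = -12348$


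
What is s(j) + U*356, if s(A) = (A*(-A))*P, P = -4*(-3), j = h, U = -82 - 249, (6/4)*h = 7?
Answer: -354292/3 ≈ -1.1810e+5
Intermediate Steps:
h = 14/3 (h = (2/3)*7 = 14/3 ≈ 4.6667)
U = -331
j = 14/3 ≈ 4.6667
P = 12
s(A) = -12*A**2 (s(A) = (A*(-A))*12 = -A**2*12 = -12*A**2)
s(j) + U*356 = -12*(14/3)**2 - 331*356 = -12*196/9 - 117836 = -784/3 - 117836 = -354292/3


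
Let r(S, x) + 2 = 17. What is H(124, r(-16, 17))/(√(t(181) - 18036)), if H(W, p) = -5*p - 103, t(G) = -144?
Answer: 89*I*√505/1515 ≈ 1.3201*I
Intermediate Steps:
r(S, x) = 15 (r(S, x) = -2 + 17 = 15)
H(W, p) = -103 - 5*p
H(124, r(-16, 17))/(√(t(181) - 18036)) = (-103 - 5*15)/(√(-144 - 18036)) = (-103 - 75)/(√(-18180)) = -178*(-I*√505/3030) = -(-89)*I*√505/1515 = 89*I*√505/1515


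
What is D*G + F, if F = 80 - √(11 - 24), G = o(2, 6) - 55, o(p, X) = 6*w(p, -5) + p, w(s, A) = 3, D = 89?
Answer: -3035 - I*√13 ≈ -3035.0 - 3.6056*I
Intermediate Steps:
o(p, X) = 18 + p (o(p, X) = 6*3 + p = 18 + p)
G = -35 (G = (18 + 2) - 55 = 20 - 55 = -35)
F = 80 - I*√13 (F = 80 - √(-13) = 80 - I*√13 ≈ 80.0 - 3.6056*I)
D*G + F = 89*(-35) + (80 - I*√13) = -3115 + (80 - I*√13) = -3035 - I*√13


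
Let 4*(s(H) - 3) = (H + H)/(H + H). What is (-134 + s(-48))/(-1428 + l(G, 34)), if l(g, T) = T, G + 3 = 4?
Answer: 523/5576 ≈ 0.093795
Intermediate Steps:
G = 1 (G = -3 + 4 = 1)
s(H) = 13/4 (s(H) = 3 + ((H + H)/(H + H))/4 = 3 + ((2*H)/((2*H)))/4 = 3 + ((2*H)*(1/(2*H)))/4 = 3 + (1/4)*1 = 3 + 1/4 = 13/4)
(-134 + s(-48))/(-1428 + l(G, 34)) = (-134 + 13/4)/(-1428 + 34) = -523/4/(-1394) = -523/4*(-1/1394) = 523/5576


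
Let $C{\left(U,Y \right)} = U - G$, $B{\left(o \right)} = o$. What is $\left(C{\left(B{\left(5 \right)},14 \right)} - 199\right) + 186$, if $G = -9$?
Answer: $1$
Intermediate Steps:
$C{\left(U,Y \right)} = 9 + U$ ($C{\left(U,Y \right)} = U - -9 = U + 9 = 9 + U$)
$\left(C{\left(B{\left(5 \right)},14 \right)} - 199\right) + 186 = \left(\left(9 + 5\right) - 199\right) + 186 = \left(14 - 199\right) + 186 = -185 + 186 = 1$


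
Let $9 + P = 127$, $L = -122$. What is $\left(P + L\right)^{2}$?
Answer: $16$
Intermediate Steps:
$P = 118$ ($P = -9 + 127 = 118$)
$\left(P + L\right)^{2} = \left(118 - 122\right)^{2} = \left(-4\right)^{2} = 16$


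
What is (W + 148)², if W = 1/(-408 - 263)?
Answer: 9861880249/450241 ≈ 21904.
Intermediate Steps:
W = -1/671 (W = 1/(-671) = -1/671 ≈ -0.0014903)
(W + 148)² = (-1/671 + 148)² = (99307/671)² = 9861880249/450241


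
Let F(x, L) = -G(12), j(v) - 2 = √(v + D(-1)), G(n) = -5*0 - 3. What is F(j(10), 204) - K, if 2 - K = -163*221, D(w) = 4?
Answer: -36022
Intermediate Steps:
G(n) = -3 (G(n) = 0 - 3 = -3)
j(v) = 2 + √(4 + v) (j(v) = 2 + √(v + 4) = 2 + √(4 + v))
F(x, L) = 3 (F(x, L) = -1*(-3) = 3)
K = 36025 (K = 2 - (-163)*221 = 2 - 1*(-36023) = 2 + 36023 = 36025)
F(j(10), 204) - K = 3 - 1*36025 = 3 - 36025 = -36022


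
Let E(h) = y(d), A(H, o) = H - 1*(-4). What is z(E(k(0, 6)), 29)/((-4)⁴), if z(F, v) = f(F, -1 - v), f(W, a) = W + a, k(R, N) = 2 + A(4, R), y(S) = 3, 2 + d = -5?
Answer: -27/256 ≈ -0.10547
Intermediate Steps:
A(H, o) = 4 + H (A(H, o) = H + 4 = 4 + H)
d = -7 (d = -2 - 5 = -7)
k(R, N) = 10 (k(R, N) = 2 + (4 + 4) = 2 + 8 = 10)
E(h) = 3
z(F, v) = -1 + F - v (z(F, v) = F + (-1 - v) = -1 + F - v)
z(E(k(0, 6)), 29)/((-4)⁴) = (-1 + 3 - 1*29)/((-4)⁴) = (-1 + 3 - 29)/256 = -27*1/256 = -27/256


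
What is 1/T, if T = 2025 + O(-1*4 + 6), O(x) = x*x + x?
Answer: 1/2031 ≈ 0.00049237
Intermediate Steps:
O(x) = x + x² (O(x) = x² + x = x + x²)
T = 2031 (T = 2025 + (-1*4 + 6)*(1 + (-1*4 + 6)) = 2025 + (-4 + 6)*(1 + (-4 + 6)) = 2025 + 2*(1 + 2) = 2025 + 2*3 = 2025 + 6 = 2031)
1/T = 1/2031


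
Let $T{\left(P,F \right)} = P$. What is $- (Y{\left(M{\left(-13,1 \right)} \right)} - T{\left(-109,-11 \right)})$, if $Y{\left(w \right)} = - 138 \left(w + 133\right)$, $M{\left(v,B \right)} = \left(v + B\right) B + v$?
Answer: $14795$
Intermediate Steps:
$M{\left(v,B \right)} = v + B \left(B + v\right)$ ($M{\left(v,B \right)} = \left(B + v\right) B + v = B \left(B + v\right) + v = v + B \left(B + v\right)$)
$Y{\left(w \right)} = -18354 - 138 w$ ($Y{\left(w \right)} = - 138 \left(133 + w\right) = -18354 - 138 w$)
$- (Y{\left(M{\left(-13,1 \right)} \right)} - T{\left(-109,-11 \right)}) = - (\left(-18354 - 138 \left(-13 + 1^{2} + 1 \left(-13\right)\right)\right) - -109) = - (\left(-18354 - 138 \left(-13 + 1 - 13\right)\right) + 109) = - (\left(-18354 - -3450\right) + 109) = - (\left(-18354 + 3450\right) + 109) = - (-14904 + 109) = \left(-1\right) \left(-14795\right) = 14795$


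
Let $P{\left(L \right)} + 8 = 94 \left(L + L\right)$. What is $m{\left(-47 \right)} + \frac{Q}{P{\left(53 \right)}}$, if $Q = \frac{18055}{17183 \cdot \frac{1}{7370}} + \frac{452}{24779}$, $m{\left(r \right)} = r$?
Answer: $- \frac{97968854863879}{2119520678746} \approx -46.222$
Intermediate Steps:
$P{\left(L \right)} = -8 + 188 L$ ($P{\left(L \right)} = -8 + 94 \left(L + L\right) = -8 + 94 \cdot 2 L = -8 + 188 L$)
$Q = \frac{3297234074366}{425777557}$ ($Q = \frac{18055}{17183 \cdot \frac{1}{7370}} + 452 \cdot \frac{1}{24779} = \frac{18055}{\frac{17183}{7370}} + \frac{452}{24779} = 18055 \cdot \frac{7370}{17183} + \frac{452}{24779} = \frac{133065350}{17183} + \frac{452}{24779} = \frac{3297234074366}{425777557} \approx 7744.0$)
$m{\left(-47 \right)} + \frac{Q}{P{\left(53 \right)}} = -47 + \frac{3297234074366}{425777557 \left(-8 + 188 \cdot 53\right)} = -47 + \frac{3297234074366}{425777557 \left(-8 + 9964\right)} = -47 + \frac{3297234074366}{425777557 \cdot 9956} = -47 + \frac{3297234074366}{425777557} \cdot \frac{1}{9956} = -47 + \frac{1648617037183}{2119520678746} = - \frac{97968854863879}{2119520678746}$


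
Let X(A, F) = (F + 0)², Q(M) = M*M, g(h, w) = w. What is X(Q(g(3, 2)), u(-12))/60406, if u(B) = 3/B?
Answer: 1/966496 ≈ 1.0347e-6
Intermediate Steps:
Q(M) = M²
X(A, F) = F²
X(Q(g(3, 2)), u(-12))/60406 = (3/(-12))²/60406 = (3*(-1/12))²*(1/60406) = (-¼)²*(1/60406) = (1/16)*(1/60406) = 1/966496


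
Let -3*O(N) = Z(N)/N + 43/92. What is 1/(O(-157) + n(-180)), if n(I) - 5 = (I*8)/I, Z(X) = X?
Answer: 92/1151 ≈ 0.079931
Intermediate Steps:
n(I) = 13 (n(I) = 5 + (I*8)/I = 5 + (8*I)/I = 5 + 8 = 13)
O(N) = -45/92 (O(N) = -(N/N + 43/92)/3 = -(1 + 43*(1/92))/3 = -(1 + 43/92)/3 = -⅓*135/92 = -45/92)
1/(O(-157) + n(-180)) = 1/(-45/92 + 13) = 1/(1151/92) = 92/1151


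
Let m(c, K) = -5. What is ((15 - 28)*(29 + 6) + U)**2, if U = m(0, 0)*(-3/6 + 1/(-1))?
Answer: 801025/4 ≈ 2.0026e+5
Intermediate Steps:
U = 15/2 (U = -5*(-3/6 + 1/(-1)) = -5*(-3*1/6 + 1*(-1)) = -5*(-1/2 - 1) = -5*(-3/2) = 15/2 ≈ 7.5000)
((15 - 28)*(29 + 6) + U)**2 = ((15 - 28)*(29 + 6) + 15/2)**2 = (-13*35 + 15/2)**2 = (-455 + 15/2)**2 = (-895/2)**2 = 801025/4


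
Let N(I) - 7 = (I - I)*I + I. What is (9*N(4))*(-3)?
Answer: -297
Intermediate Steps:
N(I) = 7 + I (N(I) = 7 + ((I - I)*I + I) = 7 + (0*I + I) = 7 + (0 + I) = 7 + I)
(9*N(4))*(-3) = (9*(7 + 4))*(-3) = (9*11)*(-3) = 99*(-3) = -297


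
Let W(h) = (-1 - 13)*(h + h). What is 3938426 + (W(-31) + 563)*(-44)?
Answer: 3875462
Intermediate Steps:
W(h) = -28*h
3938426 + (W(-31) + 563)*(-44) = 3938426 + (-28*(-31) + 563)*(-44) = 3938426 + (868 + 563)*(-44) = 3938426 + 1431*(-44) = 3938426 - 62964 = 3875462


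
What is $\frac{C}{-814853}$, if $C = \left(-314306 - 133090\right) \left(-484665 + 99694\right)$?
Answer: $- \frac{172234485516}{814853} \approx -2.1137 \cdot 10^{5}$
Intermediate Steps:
$C = 172234485516$ ($C = \left(-447396\right) \left(-384971\right) = 172234485516$)
$\frac{C}{-814853} = \frac{172234485516}{-814853} = 172234485516 \left(- \frac{1}{814853}\right) = - \frac{172234485516}{814853}$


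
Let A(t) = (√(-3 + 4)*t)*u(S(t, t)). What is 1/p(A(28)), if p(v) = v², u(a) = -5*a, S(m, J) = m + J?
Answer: 1/61465600 ≈ 1.6269e-8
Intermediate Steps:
S(m, J) = J + m
A(t) = -10*t² (A(t) = (√(-3 + 4)*t)*(-5*(t + t)) = (√1*t)*(-10*t) = (1*t)*(-10*t) = t*(-10*t) = -10*t²)
1/p(A(28)) = 1/((-10*28²)²) = 1/((-10*784)²) = 1/((-7840)²) = 1/61465600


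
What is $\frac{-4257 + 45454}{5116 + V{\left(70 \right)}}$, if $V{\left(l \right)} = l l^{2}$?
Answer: $\frac{41197}{348116} \approx 0.11834$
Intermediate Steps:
$V{\left(l \right)} = l^{3}$
$\frac{-4257 + 45454}{5116 + V{\left(70 \right)}} = \frac{-4257 + 45454}{5116 + 70^{3}} = \frac{41197}{5116 + 343000} = \frac{41197}{348116}$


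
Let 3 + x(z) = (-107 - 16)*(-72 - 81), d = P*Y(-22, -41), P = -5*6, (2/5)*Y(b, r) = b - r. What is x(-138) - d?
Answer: 20241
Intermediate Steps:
Y(b, r) = -5*r/2 + 5*b/2 (Y(b, r) = 5*(b - r)/2 = -5*r/2 + 5*b/2)
P = -30
d = -1425 (d = -30*(-5/2*(-41) + (5/2)*(-22)) = -30*(205/2 - 55) = -30*95/2 = -1425)
x(z) = 18816 (x(z) = -3 + (-107 - 16)*(-72 - 81) = -3 - 123*(-153) = -3 + 18819 = 18816)
x(-138) - d = 18816 - 1*(-1425) = 18816 + 1425 = 20241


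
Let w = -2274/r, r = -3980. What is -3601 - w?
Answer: -7167127/1990 ≈ -3601.6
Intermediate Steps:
w = 1137/1990 (w = -2274/(-3980) = -2274*(-1/3980) = 1137/1990 ≈ 0.57136)
-3601 - w = -3601 - 1*1137/1990 = -3601 - 1137/1990 = -7167127/1990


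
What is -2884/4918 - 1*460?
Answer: -1132582/2459 ≈ -460.59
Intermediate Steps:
-2884/4918 - 1*460 = -2884*1/4918 - 460 = -1442/2459 - 460 = -1132582/2459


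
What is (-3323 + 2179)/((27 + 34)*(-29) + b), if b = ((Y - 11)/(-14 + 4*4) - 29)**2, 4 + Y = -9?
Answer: 13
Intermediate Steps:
Y = -13 (Y = -4 - 9 = -13)
b = 1681 (b = ((-13 - 11)/(-14 + 4*4) - 29)**2 = (-24/(-14 + 16) - 29)**2 = (-24/2 - 29)**2 = (-24*1/2 - 29)**2 = (-12 - 29)**2 = (-41)**2 = 1681)
(-3323 + 2179)/((27 + 34)*(-29) + b) = (-3323 + 2179)/((27 + 34)*(-29) + 1681) = -1144/(61*(-29) + 1681) = -1144/(-1769 + 1681) = -1144/(-88) = -1144*(-1/88) = 13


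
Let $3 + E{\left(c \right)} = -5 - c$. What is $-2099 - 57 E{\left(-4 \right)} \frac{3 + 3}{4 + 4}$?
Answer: $-1928$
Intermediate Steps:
$E{\left(c \right)} = -8 - c$ ($E{\left(c \right)} = -3 - \left(5 + c\right) = -8 - c$)
$-2099 - 57 E{\left(-4 \right)} \frac{3 + 3}{4 + 4} = -2099 - 57 \left(-8 - -4\right) \frac{3 + 3}{4 + 4} = -2099 - 57 \left(-8 + 4\right) \frac{6}{8} = -2099 - 57 \left(- 4 \cdot 6 \cdot \frac{1}{8}\right) = -2099 - 57 \left(\left(-4\right) \frac{3}{4}\right) = -2099 - -171 = -2099 + 171 = -1928$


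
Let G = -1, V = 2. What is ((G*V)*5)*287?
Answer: -2870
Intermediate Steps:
((G*V)*5)*287 = (-1*2*5)*287 = -2*5*287 = -10*287 = -2870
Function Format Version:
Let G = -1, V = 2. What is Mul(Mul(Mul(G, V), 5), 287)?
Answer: -2870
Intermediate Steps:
Mul(Mul(Mul(G, V), 5), 287) = Mul(Mul(Mul(-1, 2), 5), 287) = Mul(Mul(-2, 5), 287) = Mul(-10, 287) = -2870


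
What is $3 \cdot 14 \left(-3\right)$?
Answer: $-126$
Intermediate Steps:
$3 \cdot 14 \left(-3\right) = 42 \left(-3\right) = -126$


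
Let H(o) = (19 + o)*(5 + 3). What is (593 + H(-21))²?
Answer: 332929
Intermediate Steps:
H(o) = 152 + 8*o (H(o) = (19 + o)*8 = 152 + 8*o)
(593 + H(-21))² = (593 + (152 + 8*(-21)))² = (593 + (152 - 168))² = (593 - 16)² = 577² = 332929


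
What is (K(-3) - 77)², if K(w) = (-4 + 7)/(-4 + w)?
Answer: 293764/49 ≈ 5995.2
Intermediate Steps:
K(w) = 3/(-4 + w)
(K(-3) - 77)² = (3/(-4 - 3) - 77)² = (3/(-7) - 77)² = (3*(-⅐) - 77)² = (-3/7 - 77)² = (-542/7)² = 293764/49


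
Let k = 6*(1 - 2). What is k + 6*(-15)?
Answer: -96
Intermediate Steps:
k = -6 (k = 6*(-1) = -6)
k + 6*(-15) = -6 + 6*(-15) = -6 - 90 = -96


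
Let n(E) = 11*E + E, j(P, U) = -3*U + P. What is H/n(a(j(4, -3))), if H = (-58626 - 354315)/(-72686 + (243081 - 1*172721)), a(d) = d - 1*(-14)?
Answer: 137647/251208 ≈ 0.54794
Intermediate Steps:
j(P, U) = P - 3*U
a(d) = 14 + d (a(d) = d + 14 = 14 + d)
n(E) = 12*E
H = 412941/2326 (H = -412941/(-72686 + (243081 - 172721)) = -412941/(-72686 + 70360) = -412941/(-2326) = -412941*(-1/2326) = 412941/2326 ≈ 177.53)
H/n(a(j(4, -3))) = 412941/(2326*((12*(14 + (4 - 3*(-3)))))) = 412941/(2326*((12*(14 + (4 + 9))))) = 412941/(2326*((12*(14 + 13)))) = 412941/(2326*((12*27))) = (412941/2326)/324 = (412941/2326)*(1/324) = 137647/251208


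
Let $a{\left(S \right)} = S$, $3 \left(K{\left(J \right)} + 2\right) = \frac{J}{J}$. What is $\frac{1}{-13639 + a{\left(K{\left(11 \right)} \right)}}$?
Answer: $- \frac{3}{40922} \approx -7.331 \cdot 10^{-5}$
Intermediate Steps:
$K{\left(J \right)} = - \frac{5}{3}$ ($K{\left(J \right)} = -2 + \frac{J \frac{1}{J}}{3} = -2 + \frac{1}{3} \cdot 1 = -2 + \frac{1}{3} = - \frac{5}{3}$)
$\frac{1}{-13639 + a{\left(K{\left(11 \right)} \right)}} = \frac{1}{-13639 - \frac{5}{3}} = \frac{1}{- \frac{40922}{3}} = - \frac{3}{40922}$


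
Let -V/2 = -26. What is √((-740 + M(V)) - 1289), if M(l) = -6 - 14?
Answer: I*√2049 ≈ 45.266*I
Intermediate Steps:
V = 52 (V = -2*(-26) = 52)
M(l) = -20
√((-740 + M(V)) - 1289) = √((-740 - 20) - 1289) = √(-760 - 1289) = √(-2049) = I*√2049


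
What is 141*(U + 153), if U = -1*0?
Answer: 21573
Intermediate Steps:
U = 0
141*(U + 153) = 141*(0 + 153) = 141*153 = 21573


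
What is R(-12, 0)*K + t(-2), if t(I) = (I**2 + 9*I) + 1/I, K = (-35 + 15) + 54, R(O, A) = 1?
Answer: 39/2 ≈ 19.500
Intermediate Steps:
K = 34 (K = -20 + 54 = 34)
t(I) = 1/I + I**2 + 9*I
R(-12, 0)*K + t(-2) = 1*34 + (1 + (-2)**2*(9 - 2))/(-2) = 34 - (1 + 4*7)/2 = 34 - (1 + 28)/2 = 34 - 1/2*29 = 34 - 29/2 = 39/2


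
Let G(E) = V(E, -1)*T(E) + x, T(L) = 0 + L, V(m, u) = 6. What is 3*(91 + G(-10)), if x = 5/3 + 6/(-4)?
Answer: 187/2 ≈ 93.500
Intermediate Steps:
T(L) = L
x = ⅙ (x = 5*(⅓) + 6*(-¼) = 5/3 - 3/2 = ⅙ ≈ 0.16667)
G(E) = ⅙ + 6*E (G(E) = 6*E + ⅙ = ⅙ + 6*E)
3*(91 + G(-10)) = 3*(91 + (⅙ + 6*(-10))) = 3*(91 + (⅙ - 60)) = 3*(91 - 359/6) = 3*(187/6) = 187/2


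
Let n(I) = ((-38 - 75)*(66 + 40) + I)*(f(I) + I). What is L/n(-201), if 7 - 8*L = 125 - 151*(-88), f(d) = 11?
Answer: -6703/9256040 ≈ -0.00072418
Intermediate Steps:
L = -6703/4 (L = 7/8 - (125 - 151*(-88))/8 = 7/8 - (125 + 13288)/8 = 7/8 - ⅛*13413 = 7/8 - 13413/8 = -6703/4 ≈ -1675.8)
n(I) = (-11978 + I)*(11 + I) (n(I) = ((-38 - 75)*(66 + 40) + I)*(11 + I) = (-113*106 + I)*(11 + I) = (-11978 + I)*(11 + I))
L/n(-201) = -6703/(4*(-131758 + (-201)² - 11967*(-201))) = -6703/(4*(-131758 + 40401 + 2405367)) = -6703/4/2314010 = -6703/4*1/2314010 = -6703/9256040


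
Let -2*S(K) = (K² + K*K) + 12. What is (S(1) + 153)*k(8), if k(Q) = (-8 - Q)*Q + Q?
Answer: -17520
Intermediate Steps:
k(Q) = Q + Q*(-8 - Q) (k(Q) = Q*(-8 - Q) + Q = Q + Q*(-8 - Q))
S(K) = -6 - K² (S(K) = -((K² + K*K) + 12)/2 = -((K² + K²) + 12)/2 = -(2*K² + 12)/2 = -(12 + 2*K²)/2 = -6 - K²)
(S(1) + 153)*k(8) = ((-6 - 1*1²) + 153)*(-1*8*(7 + 8)) = ((-6 - 1*1) + 153)*(-1*8*15) = ((-6 - 1) + 153)*(-120) = (-7 + 153)*(-120) = 146*(-120) = -17520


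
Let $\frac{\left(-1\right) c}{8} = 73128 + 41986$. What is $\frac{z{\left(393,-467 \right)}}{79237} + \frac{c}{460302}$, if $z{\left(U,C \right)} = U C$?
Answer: $- \frac{78724995253}{18236474787} \approx -4.3169$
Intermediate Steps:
$c = -920912$ ($c = - 8 \left(73128 + 41986\right) = \left(-8\right) 115114 = -920912$)
$z{\left(U,C \right)} = C U$
$\frac{z{\left(393,-467 \right)}}{79237} + \frac{c}{460302} = \frac{\left(-467\right) 393}{79237} - \frac{920912}{460302} = \left(-183531\right) \frac{1}{79237} - \frac{460456}{230151} = - \frac{183531}{79237} - \frac{460456}{230151} = - \frac{78724995253}{18236474787}$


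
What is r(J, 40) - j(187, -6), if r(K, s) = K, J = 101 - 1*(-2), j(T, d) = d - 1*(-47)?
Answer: 62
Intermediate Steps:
j(T, d) = 47 + d (j(T, d) = d + 47 = 47 + d)
J = 103 (J = 101 + 2 = 103)
r(J, 40) - j(187, -6) = 103 - (47 - 6) = 103 - 1*41 = 103 - 41 = 62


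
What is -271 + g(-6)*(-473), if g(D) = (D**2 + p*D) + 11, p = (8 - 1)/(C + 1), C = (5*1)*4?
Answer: -21556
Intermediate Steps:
C = 20 (C = 5*4 = 20)
p = 1/3 (p = (8 - 1)/(20 + 1) = 7/21 = 7*(1/21) = 1/3 ≈ 0.33333)
g(D) = 11 + D**2 + D/3 (g(D) = (D**2 + D/3) + 11 = 11 + D**2 + D/3)
-271 + g(-6)*(-473) = -271 + (11 + (-6)**2 + (1/3)*(-6))*(-473) = -271 + (11 + 36 - 2)*(-473) = -271 + 45*(-473) = -271 - 21285 = -21556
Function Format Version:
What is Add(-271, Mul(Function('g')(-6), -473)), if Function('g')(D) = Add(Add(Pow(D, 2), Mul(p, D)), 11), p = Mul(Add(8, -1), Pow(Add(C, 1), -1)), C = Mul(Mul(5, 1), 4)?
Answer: -21556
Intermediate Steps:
C = 20 (C = Mul(5, 4) = 20)
p = Rational(1, 3) (p = Mul(Add(8, -1), Pow(Add(20, 1), -1)) = Mul(7, Pow(21, -1)) = Mul(7, Rational(1, 21)) = Rational(1, 3) ≈ 0.33333)
Function('g')(D) = Add(11, Pow(D, 2), Mul(Rational(1, 3), D)) (Function('g')(D) = Add(Add(Pow(D, 2), Mul(Rational(1, 3), D)), 11) = Add(11, Pow(D, 2), Mul(Rational(1, 3), D)))
Add(-271, Mul(Function('g')(-6), -473)) = Add(-271, Mul(Add(11, Pow(-6, 2), Mul(Rational(1, 3), -6)), -473)) = Add(-271, Mul(Add(11, 36, -2), -473)) = Add(-271, Mul(45, -473)) = Add(-271, -21285) = -21556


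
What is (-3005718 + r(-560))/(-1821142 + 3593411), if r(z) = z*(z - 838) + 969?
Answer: -2221869/1772269 ≈ -1.2537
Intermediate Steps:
r(z) = 969 + z*(-838 + z) (r(z) = z*(-838 + z) + 969 = 969 + z*(-838 + z))
(-3005718 + r(-560))/(-1821142 + 3593411) = (-3005718 + (969 + (-560)² - 838*(-560)))/(-1821142 + 3593411) = (-3005718 + (969 + 313600 + 469280))/1772269 = (-3005718 + 783849)*(1/1772269) = -2221869*1/1772269 = -2221869/1772269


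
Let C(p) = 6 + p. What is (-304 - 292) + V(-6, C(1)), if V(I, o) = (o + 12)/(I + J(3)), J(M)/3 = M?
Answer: -1769/3 ≈ -589.67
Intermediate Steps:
J(M) = 3*M
V(I, o) = (12 + o)/(9 + I) (V(I, o) = (o + 12)/(I + 3*3) = (12 + o)/(I + 9) = (12 + o)/(9 + I))
(-304 - 292) + V(-6, C(1)) = (-304 - 292) + (12 + (6 + 1))/(9 - 6) = -596 + (12 + 7)/3 = -596 + (⅓)*19 = -596 + 19/3 = -1769/3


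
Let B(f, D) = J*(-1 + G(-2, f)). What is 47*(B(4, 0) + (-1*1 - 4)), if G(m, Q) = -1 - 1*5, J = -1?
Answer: 94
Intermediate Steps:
G(m, Q) = -6 (G(m, Q) = -1 - 5 = -6)
B(f, D) = 7 (B(f, D) = -(-1 - 6) = -1*(-7) = 7)
47*(B(4, 0) + (-1*1 - 4)) = 47*(7 + (-1*1 - 4)) = 47*(7 + (-1 - 4)) = 47*(7 - 5) = 47*2 = 94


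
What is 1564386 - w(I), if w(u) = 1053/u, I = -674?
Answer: 1054397217/674 ≈ 1.5644e+6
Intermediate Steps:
1564386 - w(I) = 1564386 - 1053/(-674) = 1564386 - 1053*(-1)/674 = 1564386 - 1*(-1053/674) = 1564386 + 1053/674 = 1054397217/674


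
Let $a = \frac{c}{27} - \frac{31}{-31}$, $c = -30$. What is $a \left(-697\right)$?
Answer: $\frac{697}{9} \approx 77.444$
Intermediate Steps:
$a = - \frac{1}{9}$ ($a = - \frac{30}{27} - \frac{31}{-31} = \left(-30\right) \frac{1}{27} - -1 = - \frac{10}{9} + 1 = - \frac{1}{9} \approx -0.11111$)
$a \left(-697\right) = \left(- \frac{1}{9}\right) \left(-697\right) = \frac{697}{9}$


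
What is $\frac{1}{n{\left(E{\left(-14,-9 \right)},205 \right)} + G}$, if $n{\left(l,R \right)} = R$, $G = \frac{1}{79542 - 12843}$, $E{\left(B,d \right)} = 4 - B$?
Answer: $\frac{66699}{13673296} \approx 0.0048781$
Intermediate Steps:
$G = \frac{1}{66699} \approx 1.4993 \cdot 10^{-5}$
$\frac{1}{n{\left(E{\left(-14,-9 \right)},205 \right)} + G} = \frac{1}{205 + \frac{1}{66699}} = \frac{1}{\frac{13673296}{66699}} = \frac{66699}{13673296}$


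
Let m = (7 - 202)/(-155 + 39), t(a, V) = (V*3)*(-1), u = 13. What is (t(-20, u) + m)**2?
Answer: 18740241/13456 ≈ 1392.7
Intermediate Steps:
t(a, V) = -3*V (t(a, V) = (3*V)*(-1) = -3*V)
m = 195/116 (m = -195/(-116) = -195*(-1/116) = 195/116 ≈ 1.6810)
(t(-20, u) + m)**2 = (-3*13 + 195/116)**2 = (-39 + 195/116)**2 = (-4329/116)**2 = 18740241/13456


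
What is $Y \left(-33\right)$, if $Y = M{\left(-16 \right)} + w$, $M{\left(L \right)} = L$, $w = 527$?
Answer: $-16863$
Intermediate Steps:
$Y = 511$ ($Y = -16 + 527 = 511$)
$Y \left(-33\right) = 511 \left(-33\right) = -16863$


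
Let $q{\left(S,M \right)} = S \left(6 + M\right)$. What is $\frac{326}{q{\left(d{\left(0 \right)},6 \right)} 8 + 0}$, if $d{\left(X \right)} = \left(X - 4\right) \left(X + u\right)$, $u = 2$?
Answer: $- \frac{163}{384} \approx -0.42448$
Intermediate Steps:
$d{\left(X \right)} = \left(-4 + X\right) \left(2 + X\right)$ ($d{\left(X \right)} = \left(X - 4\right) \left(X + 2\right) = \left(-4 + X\right) \left(2 + X\right)$)
$\frac{326}{q{\left(d{\left(0 \right)},6 \right)} 8 + 0} = \frac{326}{\left(-8 + 0^{2} - 0\right) \left(6 + 6\right) 8 + 0} = \frac{326}{\left(-8 + 0 + 0\right) 12 \cdot 8 + 0} = \frac{326}{\left(-8\right) 12 \cdot 8 + 0} = \frac{326}{\left(-96\right) 8 + 0} = \frac{326}{-768 + 0} = \frac{326}{-768} = 326 \left(- \frac{1}{768}\right) = - \frac{163}{384}$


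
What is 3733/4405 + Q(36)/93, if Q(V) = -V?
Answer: 62863/136555 ≈ 0.46035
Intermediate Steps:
3733/4405 + Q(36)/93 = 3733/4405 - 1*36/93 = 3733*(1/4405) - 36*1/93 = 3733/4405 - 12/31 = 62863/136555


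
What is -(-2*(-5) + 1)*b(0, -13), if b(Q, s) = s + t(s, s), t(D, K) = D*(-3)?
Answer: -286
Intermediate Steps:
t(D, K) = -3*D
b(Q, s) = -2*s (b(Q, s) = s - 3*s = -2*s)
-(-2*(-5) + 1)*b(0, -13) = -(-2*(-5) + 1)*(-2*(-13)) = -(10 + 1)*26 = -11*26 = -1*286 = -286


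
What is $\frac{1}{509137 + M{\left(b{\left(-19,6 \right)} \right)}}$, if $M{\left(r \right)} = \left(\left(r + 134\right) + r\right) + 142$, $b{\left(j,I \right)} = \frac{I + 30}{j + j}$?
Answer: $\frac{19}{9678811} \approx 1.963 \cdot 10^{-6}$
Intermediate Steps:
$b{\left(j,I \right)} = \frac{30 + I}{2 j}$
$M{\left(r \right)} = 276 + 2 r$ ($M{\left(r \right)} = \left(\left(134 + r\right) + r\right) + 142 = \left(134 + 2 r\right) + 142 = 276 + 2 r$)
$\frac{1}{509137 + M{\left(b{\left(-19,6 \right)} \right)}} = \frac{1}{509137 + \left(276 + 2 \frac{30 + 6}{2 \left(-19\right)}\right)} = \frac{1}{509137 + \left(276 + 2 \cdot \frac{1}{2} \left(- \frac{1}{19}\right) 36\right)} = \frac{1}{509137 + \left(276 + 2 \left(- \frac{18}{19}\right)\right)} = \frac{1}{509137 + \left(276 - \frac{36}{19}\right)} = \frac{1}{509137 + \frac{5208}{19}} = \frac{1}{\frac{9678811}{19}} = \frac{19}{9678811}$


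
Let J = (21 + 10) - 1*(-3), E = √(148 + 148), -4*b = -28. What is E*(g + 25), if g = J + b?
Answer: 132*√74 ≈ 1135.5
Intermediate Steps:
b = 7 (b = -¼*(-28) = 7)
E = 2*√74 (E = √296 = 2*√74 ≈ 17.205)
J = 34 (J = 31 + 3 = 34)
g = 41 (g = 34 + 7 = 41)
E*(g + 25) = (2*√74)*(41 + 25) = (2*√74)*66 = 132*√74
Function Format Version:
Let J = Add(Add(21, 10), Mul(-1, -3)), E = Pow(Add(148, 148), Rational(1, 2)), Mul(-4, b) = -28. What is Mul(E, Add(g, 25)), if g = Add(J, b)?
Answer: Mul(132, Pow(74, Rational(1, 2))) ≈ 1135.5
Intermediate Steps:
b = 7 (b = Mul(Rational(-1, 4), -28) = 7)
E = Mul(2, Pow(74, Rational(1, 2))) (E = Pow(296, Rational(1, 2)) = Mul(2, Pow(74, Rational(1, 2))) ≈ 17.205)
J = 34 (J = Add(31, 3) = 34)
g = 41 (g = Add(34, 7) = 41)
Mul(E, Add(g, 25)) = Mul(Mul(2, Pow(74, Rational(1, 2))), Add(41, 25)) = Mul(Mul(2, Pow(74, Rational(1, 2))), 66) = Mul(132, Pow(74, Rational(1, 2)))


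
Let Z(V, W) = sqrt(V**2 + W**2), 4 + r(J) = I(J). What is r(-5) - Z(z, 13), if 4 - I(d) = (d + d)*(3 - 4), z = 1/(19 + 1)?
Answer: -10 - sqrt(67601)/20 ≈ -23.000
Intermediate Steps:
z = 1/20 ≈ 0.050000
I(d) = 4 + 2*d (I(d) = 4 - (d + d)*(3 - 4) = 4 - 2*d*(-1) = 4 - (-2)*d = 4 + 2*d)
r(J) = 2*J (r(J) = -4 + (4 + 2*J) = 2*J)
r(-5) - Z(z, 13) = 2*(-5) - sqrt((1/20)**2 + 13**2) = -10 - sqrt(1/400 + 169) = -10 - sqrt(67601/400) = -10 - sqrt(67601)/20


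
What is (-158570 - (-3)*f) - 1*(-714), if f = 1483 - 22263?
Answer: -220196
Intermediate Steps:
f = -20780
(-158570 - (-3)*f) - 1*(-714) = (-158570 - (-3)*(-20780)) - 1*(-714) = (-158570 - 1*62340) + 714 = (-158570 - 62340) + 714 = -220910 + 714 = -220196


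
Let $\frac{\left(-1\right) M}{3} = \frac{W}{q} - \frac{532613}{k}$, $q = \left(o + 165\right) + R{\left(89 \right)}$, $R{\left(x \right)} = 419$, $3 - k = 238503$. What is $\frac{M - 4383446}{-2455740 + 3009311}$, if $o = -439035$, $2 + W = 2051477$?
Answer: $- \frac{152792883678521963}{19295743802419500} \approx -7.9185$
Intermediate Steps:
$k = -238500$ ($k = 3 - 238503 = -238500$)
$W = 2051475$ ($W = -2 + 2051477 = 2051475$)
$q = -438451$ ($q = \left(-439035 + 165\right) + 419 = -438870 + 419 = -438451$)
$M = \frac{255752085037}{34856854500}$ ($M = - 3 \left(\frac{2051475}{-438451} - \frac{532613}{-238500}\right) = - 3 \left(2051475 \left(- \frac{1}{438451}\right) - - \frac{532613}{238500}\right) = - 3 \left(- \frac{2051475}{438451} + \frac{532613}{238500}\right) = \left(-3\right) \left(- \frac{255752085037}{104570563500}\right) = \frac{255752085037}{34856854500} \approx 7.3372$)
$\frac{M - 4383446}{-2455740 + 3009311} = \frac{\frac{255752085037}{34856854500} - 4383446}{-2455740 + 3009311} = - \frac{152792883678521963}{34856854500 \cdot 553571} = \left(- \frac{152792883678521963}{34856854500}\right) \frac{1}{553571} = - \frac{152792883678521963}{19295743802419500}$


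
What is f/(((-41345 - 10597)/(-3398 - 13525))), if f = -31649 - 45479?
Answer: -217539524/8657 ≈ -25129.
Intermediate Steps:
f = -77128
f/(((-41345 - 10597)/(-3398 - 13525))) = -77128*(-3398 - 13525)/(-41345 - 10597) = -77128/((-51942/(-16923))) = -77128/((-51942*(-1/16923))) = -77128/17314/5641 = -77128*5641/17314 = -217539524/8657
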